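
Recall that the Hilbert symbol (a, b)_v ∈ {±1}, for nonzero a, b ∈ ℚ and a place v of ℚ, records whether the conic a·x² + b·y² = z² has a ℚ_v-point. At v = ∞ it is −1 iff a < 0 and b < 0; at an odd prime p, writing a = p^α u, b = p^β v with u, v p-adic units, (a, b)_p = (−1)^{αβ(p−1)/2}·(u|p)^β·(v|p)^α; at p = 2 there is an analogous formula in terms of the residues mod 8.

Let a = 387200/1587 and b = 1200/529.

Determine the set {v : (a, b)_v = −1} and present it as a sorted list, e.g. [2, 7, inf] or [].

Mod squares: a ≡ 6, b ≡ 3. Check v ∈ {∞, 2, 3, 5, 11, 23}.
v=5: a=5^2·(≡4), b=5^2·(≡2) mod 5; (4|5)=+1, (2|5)=-1; (−1)^{2·2·2}·(+1)^2·(-1)^2 = +1.
v=∞: 6 > 0 and 3 > 0  ⇒  (a,b)_∞ = +1.
v=23: a=23^-2·(≡6), b=23^-2·(≡4) mod 23; (6|23)=+1, (4|23)=+1; (−1)^{-2·-2·11}·(+1)^-2·(+1)^-2 = +1.
v=2: v_2(a)=7, v_2(b)=4; units ≡ 3, 3 (mod 8); ε·ε+αω+βω = 1·1+7·1+4·1 ≡ 0  ⇒  (a,b)_2 = +1.
v=11: a=11^2·(≡7), b=11^0·(≡1) mod 11; (7|11)=-1, (1|11)=+1; (−1)^{2·0·5}·(-1)^0·(+1)^2 = +1.
v=3: a=3^-1·(≡2), b=3^1·(≡1) mod 3; (2|3)=-1, (1|3)=+1; (−1)^{-1·1·1}·(-1)^1·(+1)^-1 = +1.
Ram(a, b) = ∅: the form 6·x² + 3·y² − z² is isotropic over every ℚ_v, so by Hasse–Minkowski it is isotropic over ℚ.

[]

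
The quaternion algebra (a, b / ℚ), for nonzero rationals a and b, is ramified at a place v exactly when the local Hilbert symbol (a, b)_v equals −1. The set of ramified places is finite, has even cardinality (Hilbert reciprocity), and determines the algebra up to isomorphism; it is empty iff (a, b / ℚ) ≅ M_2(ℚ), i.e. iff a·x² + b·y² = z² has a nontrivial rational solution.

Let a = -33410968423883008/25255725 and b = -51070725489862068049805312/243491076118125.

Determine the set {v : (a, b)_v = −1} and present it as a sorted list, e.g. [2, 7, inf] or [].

[23, inf]

Mod squares: a ≡ -14973, b ≡ -36363. Check v ∈ {∞, 2, 3, 5, 7, 11, 17, 19, 23, 31}.
v=5: a=5^-2·(≡3), b=5^-4·(≡2) mod 5; (3|5)=-1, (2|5)=-1; (−1)^{-2·-4·2}·(-1)^-4·(-1)^-2 = +1.
v=2: v_2(a)=8, v_2(b)=26; units ≡ 3, 5 (mod 8); ε·ε+αω+βω = 1·0+8·1+26·1 ≡ 0  ⇒  (a,b)_2 = +1.
v=23: a=23^-1·(≡6), b=23^-3·(≡12) mod 23; (6|23)=+1, (12|23)=+1; (−1)^{-1·-3·11}·(+1)^-3·(+1)^-1 = -1.
v=∞: -14973 < 0 and -36363 < 0  ⇒  (a,b)_∞ = -1.
v=7: a=7^9·(≡6), b=7^12·(≡2) mod 7; (6|7)=-1, (2|7)=+1; (−1)^{9·12·3}·(-1)^12·(+1)^9 = +1.
v=3: a=3^-1·(≡1), b=3^-7·(≡2) mod 3; (1|3)=+1, (2|3)=-1; (−1)^{-1·-7·1}·(+1)^-7·(-1)^-1 = +1.
v=31: a=31^1·(≡15), b=31^1·(≡2) mod 31; (15|31)=-1, (2|31)=+1; (−1)^{1·1·15}·(-1)^1·(+1)^1 = +1.
v=17: a=17^2·(≡8), b=17^3·(≡14) mod 17; (8|17)=+1, (14|17)=-1; (−1)^{2·3·8}·(+1)^3·(-1)^2 = +1.
v=11: a=11^-4·(≡1), b=11^-4·(≡4) mod 11; (1|11)=+1, (4|11)=+1; (−1)^{-4·-4·5}·(+1)^-4·(+1)^-4 = +1.
v=19: a=19^2·(≡15), b=19^2·(≡12) mod 19; (15|19)=-1, (12|19)=-1; (−1)^{2·2·9}·(-1)^2·(-1)^2 = +1.
|Ram(-14973, -36363)| = 2, even; anisotropic at {23, ∞}.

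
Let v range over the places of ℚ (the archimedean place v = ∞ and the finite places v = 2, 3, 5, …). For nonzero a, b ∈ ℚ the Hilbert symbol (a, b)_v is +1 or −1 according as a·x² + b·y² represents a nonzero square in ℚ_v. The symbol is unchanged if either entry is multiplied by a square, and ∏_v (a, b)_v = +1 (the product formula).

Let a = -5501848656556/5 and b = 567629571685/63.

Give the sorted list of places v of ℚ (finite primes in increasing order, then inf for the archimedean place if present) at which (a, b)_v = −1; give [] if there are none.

[7, 17]

Mod squares: a ≡ -95, b ≡ 595. Check v ∈ {∞, 2, 3, 5, 7, 11, 17, 19, 23}.
v=2: v_2(a)=2, v_2(b)=0; units ≡ 1, 3 (mod 8); ε·ε+αω+βω = 0·1+2·1+0·0 ≡ 0  ⇒  (a,b)_2 = +1.
v=23: a=23^0·(≡11), b=23^2·(≡7) mod 23; (11|23)=-1, (7|23)=-1; (−1)^{0·2·11}·(-1)^2·(-1)^0 = +1.
v=∞: -95 < 0 and 595 > 0  ⇒  (a,b)_∞ = +1.
v=5: a=5^-1·(≡4), b=5^1·(≡4) mod 5; (4|5)=+1, (4|5)=+1; (−1)^{-1·1·2}·(+1)^1·(+1)^-1 = +1.
v=3: a=3^0·(≡1), b=3^-2·(≡1) mod 3; (1|3)=+1, (1|3)=+1; (−1)^{0·-2·1}·(+1)^-2·(+1)^0 = +1.
v=11: a=11^0·(≡9), b=11^2·(≡5) mod 11; (9|11)=+1, (5|11)=+1; (−1)^{0·2·5}·(+1)^2·(+1)^0 = +1.
v=19: a=19^3·(≡13), b=19^2·(≡7) mod 19; (13|19)=-1, (7|19)=+1; (−1)^{3·2·9}·(-1)^2·(+1)^3 = +1.
v=17: a=17^4·(≡5), b=17^3·(≡1) mod 17; (5|17)=-1, (1|17)=+1; (−1)^{4·3·8}·(-1)^3·(+1)^4 = -1.
v=7: a=7^4·(≡6), b=7^-1·(≡4) mod 7; (6|7)=-1, (4|7)=+1; (−1)^{4·-1·3}·(-1)^-1·(+1)^4 = -1.
|Ram(-95, 595)| = 2, even; anisotropic at {7, 17}.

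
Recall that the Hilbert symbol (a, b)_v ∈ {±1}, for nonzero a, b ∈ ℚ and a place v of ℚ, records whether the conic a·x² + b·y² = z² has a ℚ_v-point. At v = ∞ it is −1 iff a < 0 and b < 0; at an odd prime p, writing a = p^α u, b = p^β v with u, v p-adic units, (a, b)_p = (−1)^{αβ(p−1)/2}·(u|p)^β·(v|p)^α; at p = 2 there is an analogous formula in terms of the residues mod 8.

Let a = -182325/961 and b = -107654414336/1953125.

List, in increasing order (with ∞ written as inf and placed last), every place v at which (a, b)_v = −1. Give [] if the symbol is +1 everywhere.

[2, 3, 5, 13, 29, inf]

Mod squares: a ≡ -7293, b ≡ -145. Check v ∈ {∞, 2, 3, 5, 7, 11, 13, 17, 29, 31}.
v=5: a=5^2·(≡2), b=5^-9·(≡4) mod 5; (2|5)=-1, (4|5)=+1; (−1)^{2·-9·2}·(-1)^-9·(+1)^2 = -1.
v=31: a=31^-2·(≡17), b=31^0·(≡28) mod 31; (17|31)=-1, (28|31)=+1; (−1)^{-2·0·15}·(-1)^0·(+1)^-2 = +1.
v=13: a=13^1·(≡11), b=13^0·(≡5) mod 13; (11|13)=-1, (5|13)=-1; (−1)^{1·0·6}·(-1)^0·(-1)^1 = -1.
v=∞: -7293 < 0 and -145 < 0  ⇒  (a,b)_∞ = -1.
v=11: a=11^1·(≡6), b=11^0·(≡9) mod 11; (6|11)=-1, (9|11)=+1; (−1)^{1·0·5}·(-1)^0·(+1)^1 = +1.
v=29: a=29^0·(≡14), b=29^1·(≡7) mod 29; (14|29)=-1, (7|29)=+1; (−1)^{0·1·14}·(-1)^1·(+1)^0 = -1.
v=17: a=17^1·(≡4), b=17^2·(≡8) mod 17; (4|17)=+1, (8|17)=+1; (−1)^{1·2·8}·(+1)^2·(+1)^1 = +1.
v=3: a=3^1·(≡2), b=3^0·(≡2) mod 3; (2|3)=-1, (2|3)=-1; (−1)^{1·0·1}·(-1)^0·(-1)^1 = -1.
v=2: v_2(a)=0, v_2(b)=18; units ≡ 3, 7 (mod 8); ε·ε+αω+βω = 1·1+0·0+18·1 ≡ 1  ⇒  (a,b)_2 = -1.
v=7: a=7^0·(≡2), b=7^2·(≡2) mod 7; (2|7)=+1, (2|7)=+1; (−1)^{0·2·3}·(+1)^2·(+1)^0 = +1.
Ram(-7293, -145) = {2, 3, 5, 13, 29, ∞}; no ℚ_2-point on the conic.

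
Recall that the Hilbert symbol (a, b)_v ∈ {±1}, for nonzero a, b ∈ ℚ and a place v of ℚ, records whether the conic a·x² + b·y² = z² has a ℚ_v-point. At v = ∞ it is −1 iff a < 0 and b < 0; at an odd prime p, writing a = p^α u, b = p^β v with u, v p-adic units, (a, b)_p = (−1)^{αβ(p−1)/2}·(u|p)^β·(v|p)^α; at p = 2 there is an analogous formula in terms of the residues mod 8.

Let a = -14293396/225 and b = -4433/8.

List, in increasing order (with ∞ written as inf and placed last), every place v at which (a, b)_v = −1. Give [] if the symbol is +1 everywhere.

Mod squares: a ≡ -3573349, b ≡ -8866. Check v ∈ {∞, 2, 3, 5, 11, 13, 17, 19, 23, 31, 37}.
v=∞: -3573349 < 0 and -8866 < 0  ⇒  (a,b)_∞ = -1.
v=3: a=3^-2·(≡2), b=3^0·(≡2) mod 3; (2|3)=-1, (2|3)=-1; (−1)^{-2·0·1}·(-1)^0·(-1)^-2 = +1.
v=2: v_2(a)=2, v_2(b)=-3; units ≡ 3, 7 (mod 8); ε·ε+αω+βω = 1·1+2·0+-3·1 ≡ 0  ⇒  (a,b)_2 = +1.
v=5: a=5^-2·(≡1), b=5^0·(≡4) mod 5; (1|5)=+1, (4|5)=+1; (−1)^{-2·0·2}·(+1)^0·(+1)^-2 = +1.
v=31: a=31^0·(≡26), b=31^1·(≡17) mod 31; (26|31)=-1, (17|31)=-1; (−1)^{0·1·15}·(-1)^1·(-1)^0 = -1.
v=17: a=17^1·(≡8), b=17^0·(≡9) mod 17; (8|17)=+1, (9|17)=+1; (−1)^{1·0·8}·(+1)^0·(+1)^1 = +1.
v=23: a=23^1·(≡3), b=23^0·(≡18) mod 23; (3|23)=+1, (18|23)=+1; (−1)^{1·0·11}·(+1)^0·(+1)^1 = +1.
v=13: a=13^1·(≡12), b=13^1·(≡11) mod 13; (12|13)=+1, (11|13)=-1; (−1)^{1·1·6}·(+1)^1·(-1)^1 = -1.
v=11: a=11^0·(≡3), b=11^1·(≡6) mod 11; (3|11)=+1, (6|11)=-1; (−1)^{0·1·5}·(+1)^1·(-1)^0 = +1.
v=37: a=37^1·(≡3), b=37^0·(≡24) mod 37; (3|37)=+1, (24|37)=-1; (−1)^{1·0·18}·(+1)^0·(-1)^1 = -1.
v=19: a=19^1·(≡12), b=19^0·(≡4) mod 19; (12|19)=-1, (4|19)=+1; (−1)^{1·0·9}·(-1)^0·(+1)^1 = +1.
|Ram(-3573349, -8866)| = 4, even; anisotropic at {13, 31, 37, ∞}.

[13, 31, 37, inf]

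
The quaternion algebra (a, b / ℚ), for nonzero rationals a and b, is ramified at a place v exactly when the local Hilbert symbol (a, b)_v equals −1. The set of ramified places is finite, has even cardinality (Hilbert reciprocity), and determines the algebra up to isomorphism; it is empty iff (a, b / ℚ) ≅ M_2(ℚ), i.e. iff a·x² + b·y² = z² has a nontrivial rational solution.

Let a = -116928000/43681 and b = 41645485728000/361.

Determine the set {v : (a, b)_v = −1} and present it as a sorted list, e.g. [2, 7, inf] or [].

Mod squares: a ≡ -2030, b ≡ 145. Check v ∈ {∞, 2, 3, 5, 7, 11, 19, 29}.
v=29: a=29^1·(≡27), b=29^3·(≡1) mod 29; (27|29)=-1, (1|29)=+1; (−1)^{1·3·14}·(-1)^3·(+1)^1 = -1.
v=19: a=19^-2·(≡2), b=19^-2·(≡14) mod 19; (2|19)=-1, (14|19)=-1; (−1)^{-2·-2·9}·(-1)^-2·(-1)^-2 = +1.
v=∞: -2030 < 0 and 145 > 0  ⇒  (a,b)_∞ = +1.
v=3: a=3^2·(≡1), b=3^2·(≡1) mod 3; (1|3)=+1, (1|3)=+1; (−1)^{2·2·1}·(+1)^2·(+1)^2 = +1.
v=5: a=5^3·(≡1), b=5^3·(≡4) mod 5; (1|5)=+1, (4|5)=+1; (−1)^{3·3·2}·(+1)^3·(+1)^3 = +1.
v=2: v_2(a)=9, v_2(b)=8; units ≡ 1, 1 (mod 8); ε·ε+αω+βω = 0·0+9·0+8·0 ≡ 0  ⇒  (a,b)_2 = +1.
v=7: a=7^1·(≡2), b=7^2·(≡3) mod 7; (2|7)=+1, (3|7)=-1; (−1)^{1·2·3}·(+1)^2·(-1)^1 = -1.
v=11: a=11^-2·(≡1), b=11^2·(≡10) mod 11; (1|11)=+1, (10|11)=-1; (−1)^{-2·2·5}·(+1)^2·(-1)^-2 = +1.
(-2030, 145 / ℚ) ramifies at {7, 29}: a division algebra.

[7, 29]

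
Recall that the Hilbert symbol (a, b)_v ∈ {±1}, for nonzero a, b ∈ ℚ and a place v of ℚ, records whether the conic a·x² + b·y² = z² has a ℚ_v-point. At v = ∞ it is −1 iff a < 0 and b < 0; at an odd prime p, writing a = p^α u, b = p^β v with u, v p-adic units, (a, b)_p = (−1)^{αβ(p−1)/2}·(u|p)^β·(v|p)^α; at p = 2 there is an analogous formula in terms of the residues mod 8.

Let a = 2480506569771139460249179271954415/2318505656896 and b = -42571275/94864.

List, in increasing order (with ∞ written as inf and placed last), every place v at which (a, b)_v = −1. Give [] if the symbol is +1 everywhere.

[]

Mod squares: a ≡ 143197215, b ≡ -3219. Check v ∈ {∞, 2, 3, 5, 7, 11, 13, 17, 19, 23, 29, 31, 37, 41, 47}.
v=19: a=19^2·(≡14), b=19^0·(≡9) mod 19; (14|19)=-1, (9|19)=+1; (−1)^{2·0·9}·(-1)^0·(+1)^2 = +1.
v=∞: 143197215 > 0 and -3219 < 0  ⇒  (a,b)_∞ = +1.
v=29: a=29^3·(≡5), b=29^1·(≡1) mod 29; (5|29)=+1, (1|29)=+1; (−1)^{3·1·14}·(+1)^1·(+1)^3 = +1.
v=37: a=37^3·(≡31), b=37^1·(≡15) mod 37; (31|37)=-1, (15|37)=-1; (−1)^{3·1·18}·(-1)^1·(-1)^3 = +1.
v=17: a=17^2·(≡3), b=17^0·(≡10) mod 17; (3|17)=-1, (10|17)=-1; (−1)^{2·0·8}·(-1)^0·(-1)^2 = +1.
v=11: a=11^-8·(≡7), b=11^-2·(≡4) mod 11; (7|11)=-1, (4|11)=+1; (−1)^{-8·-2·5}·(-1)^-2·(+1)^-8 = +1.
v=23: a=23^6·(≡7), b=23^2·(≡4) mod 23; (7|23)=-1, (4|23)=+1; (−1)^{6·2·11}·(-1)^2·(+1)^6 = +1.
v=3: a=3^3·(≡2), b=3^1·(≡1) mod 3; (2|3)=-1, (1|3)=+1; (−1)^{3·1·1}·(-1)^1·(+1)^3 = +1.
v=41: a=41^1·(≡22), b=41^0·(≡36) mod 41; (22|41)=-1, (36|41)=+1; (−1)^{1·0·20}·(-1)^0·(+1)^1 = +1.
v=13: a=13^-2·(≡11), b=13^0·(≡11) mod 13; (11|13)=-1, (11|13)=-1; (−1)^{-2·0·6}·(-1)^0·(-1)^-2 = +1.
v=31: a=31^1·(≡29), b=31^0·(≡16) mod 31; (29|31)=-1, (16|31)=+1; (−1)^{1·0·15}·(-1)^0·(+1)^1 = +1.
v=7: a=7^3·(≡2), b=7^-2·(≡4) mod 7; (2|7)=+1, (4|7)=+1; (−1)^{3·-2·3}·(+1)^-2·(+1)^3 = +1.
v=5: a=5^1·(≡3), b=5^2·(≡1) mod 5; (3|5)=-1, (1|5)=+1; (−1)^{1·2·2}·(-1)^2·(+1)^1 = +1.
v=47: a=47^2·(≡14), b=47^0·(≡24) mod 47; (14|47)=+1, (24|47)=+1; (−1)^{2·0·23}·(+1)^0·(+1)^2 = +1.
v=2: v_2(a)=-6, v_2(b)=-4; units ≡ 7, 5 (mod 8); ε·ε+αω+βω = 1·0+-6·1+-4·0 ≡ 0  ⇒  (a,b)_2 = +1.
Every local symbol is +1, so the conic 143197215·x² + -3219·y² = z² has ℚ_v-points for all v and hence a ℚ-point; (a, b / ℚ) ≅ M_2(ℚ).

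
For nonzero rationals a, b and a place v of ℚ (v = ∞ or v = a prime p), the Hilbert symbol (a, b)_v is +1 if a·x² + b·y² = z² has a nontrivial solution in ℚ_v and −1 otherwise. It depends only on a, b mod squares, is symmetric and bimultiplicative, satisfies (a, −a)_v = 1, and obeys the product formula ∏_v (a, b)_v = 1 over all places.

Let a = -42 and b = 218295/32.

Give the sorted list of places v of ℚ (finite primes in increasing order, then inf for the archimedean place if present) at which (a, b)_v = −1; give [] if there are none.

Mod squares: a ≡ -42, b ≡ 110. Check v ∈ {∞, 2, 3, 5, 7, 11}.
v=5: a=5^0·(≡3), b=5^1·(≡2) mod 5; (3|5)=-1, (2|5)=-1; (−1)^{0·1·2}·(-1)^1·(-1)^0 = -1.
v=3: a=3^1·(≡1), b=3^4·(≡2) mod 3; (1|3)=+1, (2|3)=-1; (−1)^{1·4·1}·(+1)^4·(-1)^1 = -1.
v=∞: -42 < 0 and 110 > 0  ⇒  (a,b)_∞ = +1.
v=11: a=11^0·(≡2), b=11^1·(≡10) mod 11; (2|11)=-1, (10|11)=-1; (−1)^{0·1·5}·(-1)^1·(-1)^0 = -1.
v=2: v_2(a)=1, v_2(b)=-5; units ≡ 3, 7 (mod 8); ε·ε+αω+βω = 1·1+1·0+-5·1 ≡ 0  ⇒  (a,b)_2 = +1.
v=7: a=7^1·(≡1), b=7^2·(≡6) mod 7; (1|7)=+1, (6|7)=-1; (−1)^{1·2·3}·(+1)^2·(-1)^1 = -1.
Ram(-42, 110) = {3, 5, 7, 11}; no ℚ_3-point on the conic.

[3, 5, 7, 11]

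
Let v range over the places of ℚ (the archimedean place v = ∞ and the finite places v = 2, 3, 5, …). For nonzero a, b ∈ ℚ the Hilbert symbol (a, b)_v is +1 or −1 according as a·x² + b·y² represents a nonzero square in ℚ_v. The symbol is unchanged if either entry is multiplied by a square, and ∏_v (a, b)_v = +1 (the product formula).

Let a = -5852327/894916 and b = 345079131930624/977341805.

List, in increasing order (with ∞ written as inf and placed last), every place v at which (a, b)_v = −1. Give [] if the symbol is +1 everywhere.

[5, 23]

Mod squares: a ≡ -11063, b ≡ 50505. Check v ∈ {∞, 2, 3, 5, 7, 11, 13, 19, 23, 31, 37, 41, 43}.
v=5: a=5^0·(≡3), b=5^-1·(≡4) mod 5; (3|5)=-1, (4|5)=+1; (−1)^{0·-1·2}·(-1)^-1·(+1)^0 = -1.
v=2: v_2(a)=-2, v_2(b)=18; units ≡ 1, 1 (mod 8); ε·ε+αω+βω = 0·0+-2·0+18·0 ≡ 0  ⇒  (a,b)_2 = +1.
v=3: a=3^0·(≡1), b=3^1·(≡2) mod 3; (1|3)=+1, (2|3)=-1; (−1)^{0·1·1}·(+1)^1·(-1)^0 = +1.
v=23: a=23^3·(≡13), b=23^0·(≡5) mod 23; (13|23)=+1, (5|23)=-1; (−1)^{3·0·11}·(+1)^0·(-1)^3 = -1.
v=∞: -11063 < 0 and 50505 > 0  ⇒  (a,b)_∞ = +1.
v=41: a=41^0·(≡6), b=41^-2·(≡26) mod 41; (6|41)=-1, (26|41)=-1; (−1)^{0·-2·20}·(-1)^-2·(-1)^0 = +1.
v=19: a=19^0·(≡14), b=19^4·(≡18) mod 19; (14|19)=-1, (18|19)=-1; (−1)^{0·4·9}·(-1)^4·(-1)^0 = +1.
v=31: a=31^0·(≡1), b=31^-2·(≡21) mod 31; (1|31)=+1, (21|31)=-1; (−1)^{0·-2·15}·(+1)^-2·(-1)^0 = +1.
v=11: a=11^-2·(≡9), b=11^-2·(≡9) mod 11; (9|11)=+1, (9|11)=+1; (−1)^{-2·-2·5}·(+1)^-2·(+1)^-2 = +1.
v=7: a=7^0·(≡2), b=7^1·(≡5) mod 7; (2|7)=+1, (5|7)=-1; (−1)^{0·1·3}·(+1)^1·(-1)^0 = +1.
v=13: a=13^1·(≡7), b=13^1·(≡6) mod 13; (7|13)=-1, (6|13)=-1; (−1)^{1·1·6}·(-1)^1·(-1)^1 = +1.
v=43: a=43^-2·(≡21), b=43^0·(≡10) mod 43; (21|43)=+1, (10|43)=+1; (−1)^{-2·0·21}·(+1)^0·(+1)^-2 = +1.
v=37: a=37^1·(≡11), b=37^1·(≡30) mod 37; (11|37)=+1, (30|37)=+1; (−1)^{1·1·18}·(+1)^1·(+1)^1 = +1.
(-11063, 50505 / ℚ) ramifies at {5, 23}: a division algebra.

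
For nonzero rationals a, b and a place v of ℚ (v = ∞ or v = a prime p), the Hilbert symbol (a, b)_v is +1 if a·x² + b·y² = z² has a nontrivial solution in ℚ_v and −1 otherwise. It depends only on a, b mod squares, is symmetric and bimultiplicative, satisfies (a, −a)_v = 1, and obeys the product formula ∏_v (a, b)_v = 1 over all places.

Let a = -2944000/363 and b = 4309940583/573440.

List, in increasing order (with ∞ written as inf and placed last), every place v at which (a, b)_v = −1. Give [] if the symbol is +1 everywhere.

(a, b) ≡ (-345, 805) mod (ℚ^×)²; places V = {2, 3, 5, 7, 11, 13, 23, ∞}.
(a,b)_5: α=3, u≡1; β=-1, v≡1 (mod 5); (1|5)=+1, (1|5)=+1; sign (−1)^0·+1^-1·+1^3 = +1.
(a,b)_3: α=-1, u≡2; β=8, v≡1 (mod 3); (2|3)=-1, (1|3)=+1; sign (−1)^0·-1^8·+1^-1 = +1.
(a,b)_13: α=0, u≡7; β=4, v≡9 (mod 13); (7|13)=-1, (9|13)=+1; sign (−1)^0·-1^4·+1^0 = +1.
(a,b)_7: α=0, u≡3; β=-1, v≡3 (mod 7); (3|7)=-1, (3|7)=-1; sign (−1)^0·-1^-1·-1^0 = -1.
(a,b)_23: α=1, u≡1; β=1, v≡4 (mod 23); (1|23)=+1, (4|23)=+1; sign (−1)^1·+1^1·+1^1 = -1.
(a,b)_∞: sgn(-345)=−, sgn(805)=+, so +1.
(a,b)_11: α=-2, u≡6; β=0, v≡8 (mod 11); (6|11)=-1, (8|11)=-1; sign (−1)^0·-1^0·-1^-2 = +1.
(a,b)_2: α=10, β=-14; u≡7, v≡5 (mod 8); ε(u)ε(v)=1·0, αω(v)=10·1, βω(u)=-14·0; sum ≡ 0  ⇒  +1.
|Ram(-345, 805)| = 2, even; anisotropic at {7, 23}.

[7, 23]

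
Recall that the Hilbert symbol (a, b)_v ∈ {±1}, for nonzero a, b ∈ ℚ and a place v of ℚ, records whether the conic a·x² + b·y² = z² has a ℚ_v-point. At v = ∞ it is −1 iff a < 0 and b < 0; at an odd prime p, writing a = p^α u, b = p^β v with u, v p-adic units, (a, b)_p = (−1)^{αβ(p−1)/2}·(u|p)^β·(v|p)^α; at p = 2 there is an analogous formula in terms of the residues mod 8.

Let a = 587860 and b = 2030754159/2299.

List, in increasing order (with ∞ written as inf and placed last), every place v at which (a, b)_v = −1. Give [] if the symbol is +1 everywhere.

[7, 17]

Mod squares: a ≡ 146965, b ≡ 2261. Check v ∈ {∞, 2, 3, 5, 7, 11, 13, 17, 19}.
v=∞: 146965 > 0 and 2261 > 0  ⇒  (a,b)_∞ = +1.
v=5: a=5^1·(≡2), b=5^0·(≡1) mod 5; (2|5)=-1, (1|5)=+1; (−1)^{1·0·2}·(-1)^0·(+1)^1 = +1.
v=19: a=19^1·(≡8), b=19^-1·(≡5) mod 19; (8|19)=-1, (5|19)=+1; (−1)^{1·-1·9}·(-1)^-1·(+1)^1 = +1.
v=17: a=17^1·(≡2), b=17^3·(≡14) mod 17; (2|17)=+1, (14|17)=-1; (−1)^{1·3·8}·(+1)^3·(-1)^1 = -1.
v=2: v_2(a)=2, v_2(b)=0; units ≡ 5, 5 (mod 8); ε·ε+αω+βω = 0·0+2·1+0·1 ≡ 0  ⇒  (a,b)_2 = +1.
v=11: a=11^0·(≡9), b=11^-2·(≡2) mod 11; (9|11)=+1, (2|11)=-1; (−1)^{0·-2·5}·(+1)^-2·(-1)^0 = +1.
v=13: a=13^1·(≡6), b=13^0·(≡4) mod 13; (6|13)=-1, (4|13)=+1; (−1)^{1·0·6}·(-1)^0·(+1)^1 = +1.
v=3: a=3^0·(≡1), b=3^10·(≡2) mod 3; (1|3)=+1, (2|3)=-1; (−1)^{0·10·1}·(+1)^10·(-1)^0 = +1.
v=7: a=7^1·(≡1), b=7^1·(≡1) mod 7; (1|7)=+1, (1|7)=+1; (−1)^{1·1·3}·(+1)^1·(+1)^1 = -1.
(146965, 2261 / ℚ) ramifies at {7, 17}: a division algebra.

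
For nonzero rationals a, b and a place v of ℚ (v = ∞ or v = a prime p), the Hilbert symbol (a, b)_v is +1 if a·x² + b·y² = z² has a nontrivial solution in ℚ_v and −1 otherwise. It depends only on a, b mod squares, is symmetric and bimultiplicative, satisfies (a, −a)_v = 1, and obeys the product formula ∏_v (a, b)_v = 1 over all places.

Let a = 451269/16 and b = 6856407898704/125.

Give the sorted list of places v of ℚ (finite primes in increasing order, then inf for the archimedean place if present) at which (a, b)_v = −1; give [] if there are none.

Mod squares: a ≡ 50141, b ≡ 659472905. Check v ∈ {∞, 2, 3, 5, 7, 13, 19, 23, 29, 41, 53}.
v=13: a=13^1·(≡1), b=13^1·(≡5) mod 13; (1|13)=+1, (5|13)=-1; (−1)^{1·1·6}·(+1)^1·(-1)^1 = -1.
v=2: v_2(a)=-4, v_2(b)=4; units ≡ 5, 1 (mod 8); ε·ε+αω+βω = 0·0+-4·0+4·1 ≡ 0  ⇒  (a,b)_2 = +1.
v=23: a=23^0·(≡2), b=23^1·(≡15) mod 23; (2|23)=+1, (15|23)=-1; (−1)^{0·1·11}·(+1)^1·(-1)^0 = +1.
v=7: a=7^1·(≡2), b=7^1·(≡5) mod 7; (2|7)=+1, (5|7)=-1; (−1)^{1·1·3}·(+1)^1·(-1)^1 = +1.
v=29: a=29^1·(≡21), b=29^1·(≡8) mod 29; (21|29)=-1, (8|29)=-1; (−1)^{1·1·14}·(-1)^1·(-1)^1 = +1.
v=19: a=19^1·(≡6), b=19^2·(≡1) mod 19; (6|19)=+1, (1|19)=+1; (−1)^{1·2·9}·(+1)^2·(+1)^1 = +1.
v=∞: 50141 > 0 and 659472905 > 0  ⇒  (a,b)_∞ = +1.
v=53: a=53^0·(≡5), b=53^1·(≡18) mod 53; (5|53)=-1, (18|53)=-1; (−1)^{0·1·26}·(-1)^1·(-1)^0 = -1.
v=3: a=3^2·(≡2), b=3^2·(≡2) mod 3; (2|3)=-1, (2|3)=-1; (−1)^{2·2·1}·(-1)^2·(-1)^2 = +1.
v=5: a=5^0·(≡4), b=5^-3·(≡4) mod 5; (4|5)=+1, (4|5)=+1; (−1)^{0·-3·2}·(+1)^-3·(+1)^0 = +1.
v=41: a=41^0·(≡4), b=41^1·(≡2) mod 41; (4|41)=+1, (2|41)=+1; (−1)^{0·1·20}·(+1)^1·(+1)^0 = +1.
Ram(50141, 659472905) = {13, 53}; no ℚ_13-point on the conic.

[13, 53]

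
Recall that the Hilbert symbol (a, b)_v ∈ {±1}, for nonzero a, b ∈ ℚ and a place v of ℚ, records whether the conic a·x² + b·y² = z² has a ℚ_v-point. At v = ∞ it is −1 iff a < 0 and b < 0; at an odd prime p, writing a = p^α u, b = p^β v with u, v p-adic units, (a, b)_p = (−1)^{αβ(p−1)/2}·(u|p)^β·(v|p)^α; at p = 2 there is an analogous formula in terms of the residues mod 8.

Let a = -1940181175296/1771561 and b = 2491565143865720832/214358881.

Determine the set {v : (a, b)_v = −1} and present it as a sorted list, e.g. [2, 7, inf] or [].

[2, 13]

(a, b) ≡ (-91, 2) mod (ℚ^×)²; places V = {2, 3, 7, 11, 13, ∞}.
(a,b)_7: α=1, u≡2; β=4, v≡1 (mod 7); (2|7)=+1, (1|7)=+1; sign (−1)^0·+1^4·+1^1 = +1.
(a,b)_3: α=6, u≡2; β=8, v≡2 (mod 3); (2|3)=-1, (2|3)=-1; sign (−1)^0·-1^8·-1^6 = +1.
(a,b)_13: α=5, u≡5; β=6, v≡7 (mod 13); (5|13)=-1, (7|13)=-1; sign (−1)^0·-1^6·-1^5 = -1.
(a,b)_∞: sgn(-91)=−, sgn(2)=+, so +1.
(a,b)_2: α=10, β=15; u≡5, v≡1 (mod 8); ε(u)ε(v)=0·0, αω(v)=10·0, βω(u)=15·1; sum ≡ 1  ⇒  -1.
(a,b)_11: α=-6, u≡10; β=-8, v≡8 (mod 11); (10|11)=-1, (8|11)=-1; sign (−1)^0·-1^-8·-1^-6 = +1.
|Ram(-91, 2)| = 2, even; anisotropic at {2, 13}.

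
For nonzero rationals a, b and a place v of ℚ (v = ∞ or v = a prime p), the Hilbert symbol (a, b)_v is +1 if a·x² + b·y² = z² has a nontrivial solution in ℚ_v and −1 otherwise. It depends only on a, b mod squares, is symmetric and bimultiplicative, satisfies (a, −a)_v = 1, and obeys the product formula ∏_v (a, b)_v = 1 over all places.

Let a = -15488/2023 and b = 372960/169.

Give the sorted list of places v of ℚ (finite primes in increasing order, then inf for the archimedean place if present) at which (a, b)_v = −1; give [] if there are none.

Mod squares: a ≡ -14, b ≡ 2590. Check v ∈ {∞, 2, 3, 5, 7, 11, 13, 17, 37}.
v=5: a=5^0·(≡4), b=5^1·(≡3) mod 5; (4|5)=+1, (3|5)=-1; (−1)^{0·1·2}·(+1)^1·(-1)^0 = +1.
v=11: a=11^2·(≡7), b=11^0·(≡4) mod 11; (7|11)=-1, (4|11)=+1; (−1)^{2·0·5}·(-1)^0·(+1)^2 = +1.
v=2: v_2(a)=7, v_2(b)=5; units ≡ 1, 7 (mod 8); ε·ε+αω+βω = 0·1+7·0+5·0 ≡ 0  ⇒  (a,b)_2 = +1.
v=13: a=13^0·(≡1), b=13^-2·(≡3) mod 13; (1|13)=+1, (3|13)=+1; (−1)^{0·-2·6}·(+1)^-2·(+1)^0 = +1.
v=∞: -14 < 0 and 2590 > 0  ⇒  (a,b)_∞ = +1.
v=37: a=37^0·(≡8), b=37^1·(≡36) mod 37; (8|37)=-1, (36|37)=+1; (−1)^{0·1·18}·(-1)^1·(+1)^0 = -1.
v=7: a=7^-1·(≡5), b=7^1·(≡3) mod 7; (5|7)=-1, (3|7)=-1; (−1)^{-1·1·3}·(-1)^1·(-1)^-1 = -1.
v=3: a=3^0·(≡1), b=3^2·(≡1) mod 3; (1|3)=+1, (1|3)=+1; (−1)^{0·2·1}·(+1)^2·(+1)^0 = +1.
v=17: a=17^-2·(≡12), b=17^0·(≡3) mod 17; (12|17)=-1, (3|17)=-1; (−1)^{-2·0·8}·(-1)^0·(-1)^-2 = +1.
|Ram(-14, 2590)| = 2, even; anisotropic at {7, 37}.

[7, 37]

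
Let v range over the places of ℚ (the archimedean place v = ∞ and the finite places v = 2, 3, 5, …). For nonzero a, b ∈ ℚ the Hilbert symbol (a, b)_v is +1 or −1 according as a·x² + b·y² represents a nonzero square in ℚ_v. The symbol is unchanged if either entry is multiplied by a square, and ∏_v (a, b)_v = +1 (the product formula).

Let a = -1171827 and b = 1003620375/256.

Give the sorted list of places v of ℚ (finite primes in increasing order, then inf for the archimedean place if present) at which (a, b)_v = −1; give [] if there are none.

(a, b) ≡ (-14467, 495615) mod (ℚ^×)²; places V = {2, 3, 5, 17, 19, 23, 37, 47, ∞}.
(a,b)_17: α=1, u≡4; β=0, v≡11 (mod 17); (4|17)=+1, (11|17)=-1; sign (−1)^0·+1^0·-1^1 = -1.
(a,b)_2: α=0, β=-8; u≡5, v≡7 (mod 8); ε(u)ε(v)=0·1, αω(v)=0·0, βω(u)=-8·1; sum ≡ 0  ⇒  +1.
(a,b)_3: α=4, u≡2; β=5, v≡1 (mod 3); (2|3)=-1, (1|3)=+1; sign (−1)^0·-1^5·+1^4 = -1.
(a,b)_47: α=0, u≡24; β=1, v≡1 (mod 47); (24|47)=+1, (1|47)=+1; sign (−1)^0·+1^1·+1^0 = +1.
(a,b)_5: α=0, u≡3; β=3, v≡3 (mod 5); (3|5)=-1, (3|5)=-1; sign (−1)^0·-1^3·-1^0 = -1.
(a,b)_37: α=1, u≡1; β=1, v≡28 (mod 37); (1|37)=+1, (28|37)=+1; sign (−1)^0·+1^1·+1^1 = +1.
(a,b)_19: α=0, u≡17; β=1, v≡6 (mod 19); (17|19)=+1, (6|19)=+1; sign (−1)^0·+1^1·+1^0 = +1.
(a,b)_23: α=1, u≡19; β=0, v≡19 (mod 23); (19|23)=-1, (19|23)=-1; sign (−1)^0·-1^0·-1^1 = -1.
(a,b)_∞: sgn(-14467)=−, sgn(495615)=+, so +1.
(-14467, 495615 / ℚ) ramifies at {3, 5, 17, 23}: a division algebra.

[3, 5, 17, 23]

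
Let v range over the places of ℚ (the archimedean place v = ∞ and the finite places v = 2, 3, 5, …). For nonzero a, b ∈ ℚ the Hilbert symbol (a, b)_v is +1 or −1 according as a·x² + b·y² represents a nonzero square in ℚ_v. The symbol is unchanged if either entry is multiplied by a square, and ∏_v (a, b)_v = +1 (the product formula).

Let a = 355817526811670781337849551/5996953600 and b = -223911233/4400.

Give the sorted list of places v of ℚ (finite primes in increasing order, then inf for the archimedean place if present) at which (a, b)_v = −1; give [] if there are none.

[11, 13, 23, 29]

(a, b) ≡ (198679, -50265787) mod (ℚ^×)²; places V = {2, 3, 5, 7, 11, 13, 17, 23, 29, 31, ∞}.
(a,b)_17: α=3, u≡8; β=1, v≡2 (mod 17); (8|17)=+1, (2|17)=+1; sign (−1)^0·+1^1·+1^3 = +1.
(a,b)_7: α=6, u≡3; β=2, v≡1 (mod 7); (3|7)=-1, (1|7)=+1; sign (−1)^0·-1^2·+1^6 = +1.
(a,b)_11: α=-4, u≡7; β=-1, v≡1 (mod 11); (7|11)=-1, (1|11)=+1; sign (−1)^0·-1^-1·+1^-4 = -1.
(a,b)_23: α=2, u≡19; β=1, v≡11 (mod 23); (19|23)=-1, (11|23)=-1; sign (−1)^0·-1^1·-1^2 = -1.
(a,b)_13: α=3, u≡7; β=1, v≡1 (mod 13); (7|13)=-1, (1|13)=+1; sign (−1)^0·-1^1·+1^3 = -1.
(a,b)_29: α=3, u≡23; β=1, v≡11 (mod 29); (23|29)=+1, (11|29)=-1; sign (−1)^0·+1^1·-1^3 = -1.
(a,b)_31: α=3, u≡15; β=1, v≡18 (mod 31); (15|31)=-1, (18|31)=+1; sign (−1)^1·-1^1·+1^3 = +1.
(a,b)_3: α=6, u≡1; β=0, v≡2 (mod 3); (1|3)=+1, (2|3)=-1; sign (−1)^0·+1^0·-1^6 = +1.
(a,b)_5: α=-2, u≡4; β=-2, v≡2 (mod 5); (4|5)=+1, (2|5)=-1; sign (−1)^0·+1^-2·-1^-2 = +1.
(a,b)_2: α=-14, β=-4; u≡7, v≡5 (mod 8); ε(u)ε(v)=1·0, αω(v)=-14·1, βω(u)=-4·0; sum ≡ 0  ⇒  +1.
(a,b)_∞: sgn(198679)=+, sgn(-50265787)=−, so +1.
Ram(198679, -50265787) = {11, 13, 23, 29}; no ℚ_11-point on the conic.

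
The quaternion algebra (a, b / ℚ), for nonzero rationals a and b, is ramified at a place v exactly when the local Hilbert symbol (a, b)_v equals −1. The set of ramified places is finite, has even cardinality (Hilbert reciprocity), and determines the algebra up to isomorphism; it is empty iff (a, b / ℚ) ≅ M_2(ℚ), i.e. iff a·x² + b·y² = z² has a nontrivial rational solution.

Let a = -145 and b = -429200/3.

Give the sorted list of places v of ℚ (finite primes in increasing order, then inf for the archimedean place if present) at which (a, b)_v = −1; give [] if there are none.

Mod squares: a ≡ -145, b ≡ -3219. Check v ∈ {∞, 2, 3, 5, 29, 37}.
v=∞: -145 < 0 and -3219 < 0  ⇒  (a,b)_∞ = -1.
v=37: a=37^0·(≡3), b=37^1·(≡6) mod 37; (3|37)=+1, (6|37)=-1; (−1)^{0·1·18}·(+1)^1·(-1)^0 = +1.
v=5: a=5^1·(≡1), b=5^2·(≡4) mod 5; (1|5)=+1, (4|5)=+1; (−1)^{1·2·2}·(+1)^2·(+1)^1 = +1.
v=3: a=3^0·(≡2), b=3^-1·(≡1) mod 3; (2|3)=-1, (1|3)=+1; (−1)^{0·-1·1}·(-1)^-1·(+1)^0 = -1.
v=29: a=29^1·(≡24), b=29^1·(≡16) mod 29; (24|29)=+1, (16|29)=+1; (−1)^{1·1·14}·(+1)^1·(+1)^1 = +1.
v=2: v_2(a)=0, v_2(b)=4; units ≡ 7, 5 (mod 8); ε·ε+αω+βω = 1·0+0·1+4·0 ≡ 0  ⇒  (a,b)_2 = +1.
(-145, -3219 / ℚ) ramifies at {3, ∞}: a division algebra.

[3, inf]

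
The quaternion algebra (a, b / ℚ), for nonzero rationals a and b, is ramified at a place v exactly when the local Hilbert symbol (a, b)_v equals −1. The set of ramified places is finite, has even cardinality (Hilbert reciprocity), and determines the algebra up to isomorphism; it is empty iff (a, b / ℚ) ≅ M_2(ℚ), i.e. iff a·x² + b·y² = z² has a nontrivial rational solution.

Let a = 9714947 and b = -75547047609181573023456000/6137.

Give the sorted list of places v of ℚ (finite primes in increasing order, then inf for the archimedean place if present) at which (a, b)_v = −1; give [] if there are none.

(a, b) ≡ (9714947, -105995) mod (ℚ^×)²; places V = {2, 3, 5, 11, 13, 17, 19, 23, 29, 43, 47, ∞}.
(a,b)_17: α=0, u≡8; β=-1, v≡4 (mod 17); (8|17)=+1, (4|17)=+1; sign (−1)^0·+1^-1·+1^0 = +1.
(a,b)_23: α=1, u≡17; β=4, v≡4 (mod 23); (17|23)=-1, (4|23)=+1; sign (−1)^0·-1^4·+1^1 = +1.
(a,b)_2: α=0, β=8; u≡3, v≡5 (mod 8); ε(u)ε(v)=1·0, αω(v)=0·1, βω(u)=8·1; sum ≡ 0  ⇒  +1.
(a,b)_29: α=0, u≡5; β=1, v≡25 (mod 29); (5|29)=+1, (25|29)=+1; sign (−1)^0·+1^1·+1^0 = +1.
(a,b)_19: α=1, u≡4; β=-2, v≡6 (mod 19); (4|19)=+1, (6|19)=+1; sign (−1)^0·+1^-2·+1^1 = +1.
(a,b)_13: α=0, u≡8; β=2, v≡11 (mod 13); (8|13)=-1, (11|13)=-1; sign (−1)^0·-1^2·-1^0 = +1.
(a,b)_47: α=1, u≡42; β=2, v≡32 (mod 47); (42|47)=+1, (32|47)=+1; sign (−1)^0·+1^2·+1^1 = +1.
(a,b)_43: α=1, u≡7; β=3, v≡33 (mod 43); (7|43)=-1, (33|43)=-1; sign (−1)^1·-1^3·-1^1 = -1.
(a,b)_11: α=1, u≡9; β=2, v≡4 (mod 11); (9|11)=+1, (4|11)=+1; sign (−1)^0·+1^2·+1^1 = +1.
(a,b)_∞: sgn(9714947)=+, sgn(-105995)=−, so +1.
(a,b)_3: α=0, u≡2; β=4, v≡1 (mod 3); (2|3)=-1, (1|3)=+1; sign (−1)^0·-1^4·+1^0 = +1.
(a,b)_5: α=0, u≡2; β=3, v≡1 (mod 5); (2|5)=-1, (1|5)=+1; sign (−1)^0·-1^3·+1^0 = -1.
Ram(9714947, -105995) = {5, 43}; no ℚ_5-point on the conic.

[5, 43]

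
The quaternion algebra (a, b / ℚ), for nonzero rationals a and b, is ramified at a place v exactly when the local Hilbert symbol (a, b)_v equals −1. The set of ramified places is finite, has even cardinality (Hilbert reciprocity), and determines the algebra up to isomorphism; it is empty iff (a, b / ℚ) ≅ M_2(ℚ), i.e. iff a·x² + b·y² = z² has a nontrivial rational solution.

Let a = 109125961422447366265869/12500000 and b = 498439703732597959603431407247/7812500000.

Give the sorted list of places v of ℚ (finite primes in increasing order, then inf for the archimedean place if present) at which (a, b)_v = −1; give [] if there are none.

[2, 13, 17, 19]

(a, b) ≡ (4522, 277134) mod (ℚ^×)²; places V = {2, 3, 5, 7, 11, 13, 17, 19, ∞}.
(a,b)_7: α=3, u≡4; β=4, v≡1 (mod 7); (4|7)=+1, (1|7)=+1; sign (−1)^0·+1^4·+1^3 = +1.
(a,b)_17: α=1, u≡3; β=1, v≡2 (mod 17); (3|17)=-1, (2|17)=+1; sign (−1)^0·-1^1·+1^1 = -1.
(a,b)_3: α=10, u≡1; β=13, v≡2 (mod 3); (1|3)=+1, (2|3)=-1; sign (−1)^0·+1^13·-1^10 = +1.
(a,b)_5: α=-8, u≡2; β=-12, v≡1 (mod 5); (2|5)=-1, (1|5)=+1; sign (−1)^0·-1^-12·+1^-8 = +1.
(a,b)_13: α=10, u≡6; β=13, v≡7 (mod 13); (6|13)=-1, (7|13)=-1; sign (−1)^0·-1^13·-1^10 = -1.
(a,b)_19: α=1, u≡18; β=1, v≡10 (mod 19); (18|19)=-1, (10|19)=-1; sign (−1)^1·-1^1·-1^1 = -1.
(a,b)_11: α=2, u≡9; β=3, v≡5 (mod 11); (9|11)=+1, (5|11)=+1; sign (−1)^0·+1^3·+1^2 = +1.
(a,b)_∞: sgn(4522)=+, sgn(277134)=+, so +1.
(a,b)_2: α=-5, β=-5; u≡5, v≡7 (mod 8); ε(u)ε(v)=0·1, αω(v)=-5·0, βω(u)=-5·1; sum ≡ 1  ⇒  -1.
|Ram(4522, 277134)| = 4, even; anisotropic at {2, 13, 17, 19}.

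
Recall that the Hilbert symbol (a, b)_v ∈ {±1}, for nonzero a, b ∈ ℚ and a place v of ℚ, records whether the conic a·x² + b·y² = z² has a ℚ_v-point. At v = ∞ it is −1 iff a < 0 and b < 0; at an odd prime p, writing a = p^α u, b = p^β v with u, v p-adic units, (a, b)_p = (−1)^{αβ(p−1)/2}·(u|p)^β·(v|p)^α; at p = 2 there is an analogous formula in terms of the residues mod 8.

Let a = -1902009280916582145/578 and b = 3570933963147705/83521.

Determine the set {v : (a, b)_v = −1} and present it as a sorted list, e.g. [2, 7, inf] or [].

[5, 7, 11, 31]

(a, b) ≡ (-2076690, 145) mod (ℚ^×)²; places V = {2, 3, 5, 7, 11, 17, 29, 31, ∞}.
(a,b)_5: α=1, u≡2; β=1, v≡1 (mod 5); (2|5)=-1, (1|5)=+1; sign (−1)^0·-1^1·+1^1 = -1.
(a,b)_2: α=-1, β=0; u≡7, v≡1 (mod 8); ε(u)ε(v)=1·0, αω(v)=-1·0, βω(u)=0·0; sum ≡ 0  ⇒  +1.
(a,b)_17: α=-2, u≡4; β=-4, v≡9 (mod 17); (4|17)=+1, (9|17)=+1; sign (−1)^0·+1^-4·+1^-2 = +1.
(a,b)_7: α=5, u≡4; β=4, v≡3 (mod 7); (4|7)=+1, (3|7)=-1; sign (−1)^0·+1^4·-1^5 = -1.
(a,b)_11: α=3, u≡4; β=4, v≡8 (mod 11); (4|11)=+1, (8|11)=-1; sign (−1)^0·+1^4·-1^3 = -1.
(a,b)_∞: sgn(-2076690)=−, sgn(145)=+, so +1.
(a,b)_29: α=1, u≡24; β=1, v≡6 (mod 29); (24|29)=+1, (6|29)=+1; sign (−1)^0·+1^1·+1^1 = +1.
(a,b)_31: α=3, u≡10; β=2, v≡3 (mod 31); (10|31)=+1, (3|31)=-1; sign (−1)^0·+1^2·-1^3 = -1.
(a,b)_3: α=9, u≡2; β=6, v≡1 (mod 3); (2|3)=-1, (1|3)=+1; sign (−1)^0·-1^6·+1^9 = +1.
(-2076690, 145 / ℚ) ramifies at {5, 7, 11, 31}: a division algebra.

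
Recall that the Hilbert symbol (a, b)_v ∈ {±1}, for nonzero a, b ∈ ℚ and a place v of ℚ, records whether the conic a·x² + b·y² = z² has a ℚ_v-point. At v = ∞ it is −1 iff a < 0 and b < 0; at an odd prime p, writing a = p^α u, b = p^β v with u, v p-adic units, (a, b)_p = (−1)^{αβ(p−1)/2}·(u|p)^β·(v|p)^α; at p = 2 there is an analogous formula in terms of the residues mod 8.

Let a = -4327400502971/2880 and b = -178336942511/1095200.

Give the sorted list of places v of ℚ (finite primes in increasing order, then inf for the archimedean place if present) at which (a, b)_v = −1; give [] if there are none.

[5, 13, 17, 29, 41, inf]

(a, b) ≡ (-24963055, -8398) mod (ℚ^×)²; places V = {2, 3, 5, 7, 13, 17, 19, 29, 37, 41, ∞}.
(a,b)_3: α=-2, u≡2; β=0, v≡2 (mod 3); (2|3)=-1, (2|3)=-1; sign (−1)^0·-1^0·-1^-2 = +1.
(a,b)_41: α=1, u≡2; β=0, v≡12 (mod 41); (2|41)=+1, (12|41)=-1; sign (−1)^0·+1^0·-1^1 = -1.
(a,b)_29: α=1, u≡14; β=0, v≡14 (mod 29); (14|29)=-1, (14|29)=-1; sign (−1)^0·-1^0·-1^1 = -1.
(a,b)_19: α=3, u≡11; β=3, v≡13 (mod 19); (11|19)=+1, (13|19)=-1; sign (−1)^1·+1^3·-1^3 = +1.
(a,b)_13: α=1, u≡2; β=1, v≡3 (mod 13); (2|13)=-1, (3|13)=+1; sign (−1)^0·-1^1·+1^1 = -1.
(a,b)_37: α=0, u≡22; β=-2, v≡11 (mod 37); (22|37)=-1, (11|37)=+1; sign (−1)^0·-1^-2·+1^0 = +1.
(a,b)_17: α=1, u≡6; β=1, v≡15 (mod 17); (6|17)=-1, (15|17)=+1; sign (−1)^0·-1^1·+1^1 = -1.
(a,b)_5: α=-1, u≡4; β=-2, v≡3 (mod 5); (4|5)=+1, (3|5)=-1; sign (−1)^0·+1^-2·-1^-1 = -1.
(a,b)_7: α=4, u≡1; β=6, v≡4 (mod 7); (1|7)=+1, (4|7)=+1; sign (−1)^0·+1^6·+1^4 = +1.
(a,b)_2: α=-6, β=-5; u≡1, v≡1 (mod 8); ε(u)ε(v)=0·0, αω(v)=-6·0, βω(u)=-5·0; sum ≡ 0  ⇒  +1.
(a,b)_∞: sgn(-24963055)=−, sgn(-8398)=−, so -1.
|Ram(-24963055, -8398)| = 6, even; anisotropic at {5, 13, 17, 29, 41, ∞}.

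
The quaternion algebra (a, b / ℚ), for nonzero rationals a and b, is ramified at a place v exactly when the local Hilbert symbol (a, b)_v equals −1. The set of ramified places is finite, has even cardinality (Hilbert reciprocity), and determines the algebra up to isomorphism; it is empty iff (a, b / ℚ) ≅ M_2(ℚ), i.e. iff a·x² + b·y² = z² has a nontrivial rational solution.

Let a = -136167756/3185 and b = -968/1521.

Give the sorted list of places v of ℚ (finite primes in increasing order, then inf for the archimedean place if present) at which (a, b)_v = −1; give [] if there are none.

[2, 5, 13, inf]

(a, b) ≡ (-3315, -2) mod (ℚ^×)²; places V = {2, 3, 5, 7, 11, 13, 17, 19, 43, ∞}.
(a,b)_∞: sgn(-3315)=−, sgn(-2)=−, so -1.
(a,b)_43: α=2, u≡5; β=0, v≡4 (mod 43); (5|43)=-1, (4|43)=+1; sign (−1)^0·-1^0·+1^2 = +1.
(a,b)_17: α=1, u≡15; β=0, v≡15 (mod 17); (15|17)=+1, (15|17)=+1; sign (−1)^0·+1^0·+1^1 = +1.
(a,b)_7: α=-2, u≡5; β=0, v≡6 (mod 7); (5|7)=-1, (6|7)=-1; sign (−1)^0·-1^0·-1^-2 = +1.
(a,b)_2: α=2, β=3; u≡5, v≡7 (mod 8); ε(u)ε(v)=0·1, αω(v)=2·0, βω(u)=3·1; sum ≡ 1  ⇒  -1.
(a,b)_19: α=2, u≡12; β=0, v≡1 (mod 19); (12|19)=-1, (1|19)=+1; sign (−1)^0·-1^0·+1^2 = +1.
(a,b)_5: α=-1, u≡2; β=0, v≡2 (mod 5); (2|5)=-1, (2|5)=-1; sign (−1)^0·-1^0·-1^-1 = -1.
(a,b)_3: α=1, u≡2; β=-2, v≡1 (mod 3); (2|3)=-1, (1|3)=+1; sign (−1)^0·-1^-2·+1^1 = +1.
(a,b)_11: α=0, u≡2; β=2, v≡1 (mod 11); (2|11)=-1, (1|11)=+1; sign (−1)^0·-1^2·+1^0 = +1.
(a,b)_13: α=-1, u≡5; β=-2, v≡8 (mod 13); (5|13)=-1, (8|13)=-1; sign (−1)^0·-1^-2·-1^-1 = -1.
|Ram(-3315, -2)| = 4, even; anisotropic at {2, 5, 13, ∞}.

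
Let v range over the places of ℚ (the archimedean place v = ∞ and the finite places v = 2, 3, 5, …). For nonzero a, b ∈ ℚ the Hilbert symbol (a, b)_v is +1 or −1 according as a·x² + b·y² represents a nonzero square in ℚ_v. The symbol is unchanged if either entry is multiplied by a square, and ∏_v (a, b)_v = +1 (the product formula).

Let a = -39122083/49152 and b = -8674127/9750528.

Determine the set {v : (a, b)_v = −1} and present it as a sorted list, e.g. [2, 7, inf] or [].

[3, inf]

(a, b) ≡ (-969969, -2926) mod (ℚ^×)²; places V = {2, 3, 7, 11, 13, 17, 19, 23, ∞}.
(a,b)_2: α=-14, β=-11; u≡7, v≡1 (mod 8); ε(u)ε(v)=1·0, αω(v)=-14·0, βω(u)=-11·0; sum ≡ 0  ⇒  +1.
(a,b)_23: α=0, u≡20; β=-2, v≡18 (mod 23); (20|23)=-1, (18|23)=+1; sign (−1)^0·-1^-2·+1^0 = +1.
(a,b)_3: α=-1, u≡2; β=-2, v≡2 (mod 3); (2|3)=-1, (2|3)=-1; sign (−1)^0·-1^-2·-1^-1 = -1.
(a,b)_11: α=3, u≡8; β=3, v≡4 (mod 11); (8|11)=-1, (4|11)=+1; sign (−1)^1·-1^3·+1^3 = +1.
(a,b)_7: α=1, u≡3; β=3, v≡4 (mod 7); (3|7)=-1, (4|7)=+1; sign (−1)^1·-1^3·+1^1 = +1.
(a,b)_19: α=1, u≡8; β=1, v≡16 (mod 19); (8|19)=-1, (16|19)=+1; sign (−1)^1·-1^1·+1^1 = +1.
(a,b)_∞: sgn(-969969)=−, sgn(-2926)=−, so -1.
(a,b)_17: α=1, u≡5; β=0, v≡9 (mod 17); (5|17)=-1, (9|17)=+1; sign (−1)^0·-1^0·+1^1 = +1.
(a,b)_13: α=1, u≡8; β=0, v≡4 (mod 13); (8|13)=-1, (4|13)=+1; sign (−1)^0·-1^0·+1^1 = +1.
(-969969, -2926 / ℚ) ramifies at {3, ∞}: a division algebra.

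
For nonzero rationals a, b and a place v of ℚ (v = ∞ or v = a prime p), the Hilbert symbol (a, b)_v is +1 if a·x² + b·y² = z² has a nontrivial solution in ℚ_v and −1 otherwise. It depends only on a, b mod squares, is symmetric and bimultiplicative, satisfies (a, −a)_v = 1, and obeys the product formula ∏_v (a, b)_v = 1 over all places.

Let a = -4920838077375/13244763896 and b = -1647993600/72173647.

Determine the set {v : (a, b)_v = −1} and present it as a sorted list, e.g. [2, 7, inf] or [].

[5, inf]

(a, b) ≡ (-770, -77) mod (ℚ^×)²; places V = {2, 3, 5, 7, 11, 13, 17, 19, 23, ∞}.
(a,b)_2: α=-3, β=8; u≡7, v≡3 (mod 8); ε(u)ε(v)=1·1, αω(v)=-3·1, βω(u)=8·0; sum ≡ 0  ⇒  +1.
(a,b)_5: α=3, u≡1; β=2, v≡3 (mod 5); (1|5)=+1, (3|5)=-1; sign (−1)^0·+1^2·-1^3 = -1.
(a,b)_23: α=2, u≡18; β=0, v≡22 (mod 23); (18|23)=+1, (22|23)=-1; sign (−1)^0·+1^0·-1^2 = +1.
(a,b)_∞: sgn(-770)=−, sgn(-77)=−, so -1.
(a,b)_19: α=0, u≡7; β=-2, v≡10 (mod 19); (7|19)=+1, (10|19)=-1; sign (−1)^0·+1^-2·-1^0 = +1.
(a,b)_7: α=-3, u≡4; β=-1, v≡5 (mod 7); (4|7)=+1, (5|7)=-1; sign (−1)^1·+1^-1·-1^-3 = +1.
(a,b)_3: α=4, u≡1; β=4, v≡1 (mod 3); (1|3)=+1, (1|3)=+1; sign (−1)^0·+1^4·+1^4 = +1.
(a,b)_11: α=1, u≡10; β=1, v≡5 (mod 11); (10|11)=-1, (5|11)=+1; sign (−1)^1·-1^1·+1^1 = +1.
(a,b)_17: α=4, u≡12; β=2, v≡15 (mod 17); (12|17)=-1, (15|17)=+1; sign (−1)^0·-1^2·+1^4 = +1.
(a,b)_13: α=-6, u≡1; β=-4, v≡4 (mod 13); (1|13)=+1, (4|13)=+1; sign (−1)^0·+1^-4·+1^-6 = +1.
Ram(-770, -77) = {5, ∞}; no ℚ_5-point on the conic.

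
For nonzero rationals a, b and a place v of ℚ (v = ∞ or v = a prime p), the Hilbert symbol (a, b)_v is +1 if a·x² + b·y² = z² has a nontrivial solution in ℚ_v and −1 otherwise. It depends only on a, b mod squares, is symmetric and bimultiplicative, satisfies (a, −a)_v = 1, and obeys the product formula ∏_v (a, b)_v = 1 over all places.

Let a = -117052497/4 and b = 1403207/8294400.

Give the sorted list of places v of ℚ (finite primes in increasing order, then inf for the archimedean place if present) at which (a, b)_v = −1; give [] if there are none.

Mod squares: a ≡ -13005833, b ≡ 23. Check v ∈ {∞, 2, 3, 5, 13, 17, 19, 23, 29, 31, 37}.
v=2: v_2(a)=-2, v_2(b)=-12; units ≡ 7, 7 (mod 8); ε·ε+αω+βω = 1·1+-2·0+-12·0 ≡ 1  ⇒  (a,b)_2 = -1.
v=∞: -13005833 < 0 and 23 > 0  ⇒  (a,b)_∞ = +1.
v=37: a=37^1·(≡26), b=37^0·(≡18) mod 37; (26|37)=+1, (18|37)=-1; (−1)^{1·0·18}·(+1)^0·(-1)^1 = -1.
v=13: a=13^0·(≡9), b=13^2·(≡10) mod 13; (9|13)=+1, (10|13)=+1; (−1)^{0·2·6}·(+1)^2·(+1)^0 = +1.
v=23: a=23^1·(≡10), b=23^1·(≡18) mod 23; (10|23)=-1, (18|23)=+1; (−1)^{1·1·11}·(-1)^1·(+1)^1 = +1.
v=19: a=19^0·(≡6), b=19^2·(≡7) mod 19; (6|19)=+1, (7|19)=+1; (−1)^{0·2·9}·(+1)^2·(+1)^0 = +1.
v=17: a=17^1·(≡13), b=17^0·(≡12) mod 17; (13|17)=+1, (12|17)=-1; (−1)^{1·0·8}·(+1)^0·(-1)^1 = -1.
v=31: a=31^1·(≡17), b=31^0·(≡6) mod 31; (17|31)=-1, (6|31)=-1; (−1)^{1·0·15}·(-1)^0·(-1)^1 = -1.
v=3: a=3^2·(≡1), b=3^-4·(≡2) mod 3; (1|3)=+1, (2|3)=-1; (−1)^{2·-4·1}·(+1)^-4·(-1)^2 = +1.
v=29: a=29^1·(≡18), b=29^0·(≡22) mod 29; (18|29)=-1, (22|29)=+1; (−1)^{1·0·14}·(-1)^0·(+1)^1 = +1.
v=5: a=5^0·(≡2), b=5^-2·(≡2) mod 5; (2|5)=-1, (2|5)=-1; (−1)^{0·-2·2}·(-1)^-2·(-1)^0 = +1.
Ram(-13005833, 23) = {2, 17, 31, 37}; no ℚ_2-point on the conic.

[2, 17, 31, 37]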